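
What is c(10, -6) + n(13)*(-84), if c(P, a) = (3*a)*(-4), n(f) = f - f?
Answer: 72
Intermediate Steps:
n(f) = 0
c(P, a) = -12*a
c(10, -6) + n(13)*(-84) = -12*(-6) + 0*(-84) = 72 + 0 = 72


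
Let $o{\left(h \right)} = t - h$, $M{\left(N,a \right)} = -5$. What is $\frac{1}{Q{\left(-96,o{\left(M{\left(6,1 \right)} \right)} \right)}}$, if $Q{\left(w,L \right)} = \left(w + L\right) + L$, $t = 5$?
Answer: $- \frac{1}{76} \approx -0.013158$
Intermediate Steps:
$o{\left(h \right)} = 5 - h$
$Q{\left(w,L \right)} = w + 2 L$ ($Q{\left(w,L \right)} = \left(L + w\right) + L = w + 2 L$)
$\frac{1}{Q{\left(-96,o{\left(M{\left(6,1 \right)} \right)} \right)}} = \frac{1}{-96 + 2 \left(5 - -5\right)} = \frac{1}{-96 + 2 \left(5 + 5\right)} = \frac{1}{-96 + 2 \cdot 10} = \frac{1}{-96 + 20} = \frac{1}{-76} = - \frac{1}{76}$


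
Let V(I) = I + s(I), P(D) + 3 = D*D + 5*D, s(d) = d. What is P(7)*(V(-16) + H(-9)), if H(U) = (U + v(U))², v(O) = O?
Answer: 23652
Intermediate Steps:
H(U) = 4*U² (H(U) = (U + U)² = (2*U)² = 4*U²)
P(D) = -3 + D² + 5*D (P(D) = -3 + (D*D + 5*D) = -3 + (D² + 5*D) = -3 + D² + 5*D)
V(I) = 2*I (V(I) = I + I = 2*I)
P(7)*(V(-16) + H(-9)) = (-3 + 7² + 5*7)*(2*(-16) + 4*(-9)²) = (-3 + 49 + 35)*(-32 + 4*81) = 81*(-32 + 324) = 81*292 = 23652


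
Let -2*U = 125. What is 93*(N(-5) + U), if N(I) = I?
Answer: -12555/2 ≈ -6277.5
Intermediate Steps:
U = -125/2 (U = -½*125 = -125/2 ≈ -62.500)
93*(N(-5) + U) = 93*(-5 - 125/2) = 93*(-135/2) = -12555/2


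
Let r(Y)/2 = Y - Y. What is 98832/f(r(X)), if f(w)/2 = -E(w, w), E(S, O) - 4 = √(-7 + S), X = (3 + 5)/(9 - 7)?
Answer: -197664/23 + 49416*I*√7/23 ≈ -8594.1 + 5684.5*I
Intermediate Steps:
X = 4 (X = 8/2 = 8*(½) = 4)
E(S, O) = 4 + √(-7 + S)
r(Y) = 0 (r(Y) = 2*(Y - Y) = 2*0 = 0)
f(w) = -8 - 2*√(-7 + w) (f(w) = 2*(-(4 + √(-7 + w))) = 2*(-4 - √(-7 + w)) = -8 - 2*√(-7 + w))
98832/f(r(X)) = 98832/(-8 - 2*√(-7 + 0)) = 98832/(-8 - 2*I*√7)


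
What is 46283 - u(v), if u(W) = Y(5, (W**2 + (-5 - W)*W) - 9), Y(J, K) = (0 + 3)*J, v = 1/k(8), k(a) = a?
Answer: 46268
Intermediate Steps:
v = 1/8 ≈ 0.12500
Y(J, K) = 3*J
u(W) = 15 (u(W) = 3*5 = 15)
46283 - u(v) = 46283 - 1*15 = 46283 - 15 = 46268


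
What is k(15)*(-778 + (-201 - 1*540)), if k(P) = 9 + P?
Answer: -36456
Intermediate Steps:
k(15)*(-778 + (-201 - 1*540)) = (9 + 15)*(-778 + (-201 - 1*540)) = 24*(-778 + (-201 - 540)) = 24*(-778 - 741) = 24*(-1519) = -36456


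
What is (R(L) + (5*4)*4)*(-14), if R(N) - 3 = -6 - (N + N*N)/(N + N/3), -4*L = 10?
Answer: -4375/4 ≈ -1093.8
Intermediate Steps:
L = -5/2 (L = -¼*10 = -5/2 ≈ -2.5000)
R(N) = -3 - 3*(N + N²)/(4*N) (R(N) = 3 + (-6 - (N + N*N)/(N + N/3)) = 3 + (-6 - (N + N²)/(N + N*(⅓))) = 3 + (-6 - (N + N²)/(N + N/3)) = 3 + (-6 - (N + N²)/(4*N/3)) = 3 + (-6 - (N + N²)*3/(4*N)) = 3 + (-6 - 3*(N + N²)/(4*N)) = -3 - 3*(N + N²)/(4*N))
(R(L) + (5*4)*4)*(-14) = ((-15/4 - ¾*(-5/2)) + (5*4)*4)*(-14) = ((-15/4 + 15/8) + 20*4)*(-14) = (-15/8 + 80)*(-14) = (625/8)*(-14) = -4375/4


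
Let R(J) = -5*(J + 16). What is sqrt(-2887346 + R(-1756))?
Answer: I*sqrt(2878646) ≈ 1696.7*I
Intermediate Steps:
R(J) = -80 - 5*J (R(J) = -5*(16 + J) = -80 - 5*J)
sqrt(-2887346 + R(-1756)) = sqrt(-2887346 + (-80 - 5*(-1756))) = sqrt(-2887346 + (-80 + 8780)) = sqrt(-2887346 + 8700) = sqrt(-2878646) = I*sqrt(2878646)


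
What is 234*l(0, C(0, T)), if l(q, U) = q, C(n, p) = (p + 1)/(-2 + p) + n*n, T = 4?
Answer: 0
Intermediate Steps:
C(n, p) = n**2 + (1 + p)/(-2 + p) (C(n, p) = (1 + p)/(-2 + p) + n**2 = n**2 + (1 + p)/(-2 + p))
234*l(0, C(0, T)) = 234*0 = 0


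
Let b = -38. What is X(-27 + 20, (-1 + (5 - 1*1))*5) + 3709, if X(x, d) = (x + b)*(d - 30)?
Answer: 4384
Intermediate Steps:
X(x, d) = (-38 + x)*(-30 + d) (X(x, d) = (x - 38)*(d - 30) = (-38 + x)*(-30 + d))
X(-27 + 20, (-1 + (5 - 1*1))*5) + 3709 = (1140 - 38*(-1 + (5 - 1*1))*5 - 30*(-27 + 20) + ((-1 + (5 - 1*1))*5)*(-27 + 20)) + 3709 = (1140 - 38*(-1 + (5 - 1))*5 - 30*(-7) + ((-1 + (5 - 1))*5)*(-7)) + 3709 = (1140 - 38*(-1 + 4)*5 + 210 + ((-1 + 4)*5)*(-7)) + 3709 = (1140 - 114*5 + 210 + (3*5)*(-7)) + 3709 = (1140 - 38*15 + 210 + 15*(-7)) + 3709 = (1140 - 570 + 210 - 105) + 3709 = 675 + 3709 = 4384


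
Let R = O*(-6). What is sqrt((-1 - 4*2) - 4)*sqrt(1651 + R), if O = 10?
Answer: I*sqrt(20683) ≈ 143.82*I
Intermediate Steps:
R = -60 (R = 10*(-6) = -60)
sqrt((-1 - 4*2) - 4)*sqrt(1651 + R) = sqrt((-1 - 4*2) - 4)*sqrt(1651 - 60) = sqrt((-1 - 8) - 4)*sqrt(1591) = sqrt(-9 - 4)*sqrt(1591) = sqrt(-13)*sqrt(1591) = (I*sqrt(13))*sqrt(1591) = I*sqrt(20683)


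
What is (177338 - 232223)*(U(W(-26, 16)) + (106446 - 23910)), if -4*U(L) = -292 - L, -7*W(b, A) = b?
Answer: -63476643015/14 ≈ -4.5340e+9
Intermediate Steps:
W(b, A) = -b/7
U(L) = 73 + L/4 (U(L) = -(-292 - L)/4 = 73 + L/4)
(177338 - 232223)*(U(W(-26, 16)) + (106446 - 23910)) = (177338 - 232223)*((73 + (-⅐*(-26))/4) + (106446 - 23910)) = -54885*((73 + (¼)*(26/7)) + 82536) = -54885*((73 + 13/14) + 82536) = -54885*(1035/14 + 82536) = -54885*1156539/14 = -63476643015/14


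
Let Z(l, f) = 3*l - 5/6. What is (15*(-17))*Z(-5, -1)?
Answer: 8075/2 ≈ 4037.5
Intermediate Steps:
Z(l, f) = -5/6 + 3*l (Z(l, f) = 3*l - 5*1/6 = 3*l - 5/6 = -5/6 + 3*l)
(15*(-17))*Z(-5, -1) = (15*(-17))*(-5/6 + 3*(-5)) = -255*(-5/6 - 15) = -255*(-95/6) = 8075/2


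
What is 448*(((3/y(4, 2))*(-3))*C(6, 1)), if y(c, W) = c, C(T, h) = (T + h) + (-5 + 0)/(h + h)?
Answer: -4536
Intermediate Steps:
C(T, h) = T + h - 5/(2*h) (C(T, h) = (T + h) - 5*1/(2*h) = (T + h) - 5/(2*h) = T + h - 5/(2*h))
448*(((3/y(4, 2))*(-3))*C(6, 1)) = 448*(((3/4)*(-3))*(6 + 1 - 5/2/1)) = 448*(((3*(¼))*(-3))*(6 + 1 - 5/2*1)) = 448*(((¾)*(-3))*(6 + 1 - 5/2)) = 448*(-9/4*9/2) = 448*(-81/8) = -4536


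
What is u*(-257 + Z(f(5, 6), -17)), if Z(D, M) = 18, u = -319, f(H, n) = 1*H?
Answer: 76241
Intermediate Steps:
f(H, n) = H
u*(-257 + Z(f(5, 6), -17)) = -319*(-257 + 18) = -319*(-239) = 76241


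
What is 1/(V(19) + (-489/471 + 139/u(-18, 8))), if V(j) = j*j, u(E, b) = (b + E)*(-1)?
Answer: 1570/586963 ≈ 0.0026748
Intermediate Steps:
u(E, b) = -E - b (u(E, b) = (E + b)*(-1) = -E - b)
V(j) = j²
1/(V(19) + (-489/471 + 139/u(-18, 8))) = 1/(19² + (-489/471 + 139/(-1*(-18) - 1*8))) = 1/(361 + (-489*1/471 + 139/(18 - 8))) = 1/(361 + (-163/157 + 139/10)) = 1/(361 + 20193/1570) = 1/(586963/1570) = 1570/586963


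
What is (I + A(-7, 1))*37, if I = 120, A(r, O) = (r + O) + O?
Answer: 4255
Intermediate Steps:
A(r, O) = r + 2*O (A(r, O) = (O + r) + O = r + 2*O)
(I + A(-7, 1))*37 = (120 + (-7 + 2*1))*37 = (120 + (-7 + 2))*37 = (120 - 5)*37 = 115*37 = 4255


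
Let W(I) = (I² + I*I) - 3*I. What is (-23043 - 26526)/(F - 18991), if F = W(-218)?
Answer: -1209/1871 ≈ -0.64618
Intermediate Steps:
W(I) = -3*I + 2*I² (W(I) = (I² + I²) - 3*I = 2*I² - 3*I = -3*I + 2*I²)
F = 95702 (F = -218*(-3 + 2*(-218)) = -218*(-3 - 436) = -218*(-439) = 95702)
(-23043 - 26526)/(F - 18991) = (-23043 - 26526)/(95702 - 18991) = -49569/76711 = -49569*1/76711 = -1209/1871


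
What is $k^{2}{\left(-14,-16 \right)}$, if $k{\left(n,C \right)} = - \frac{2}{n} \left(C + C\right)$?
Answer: $\frac{1024}{49} \approx 20.898$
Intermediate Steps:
$k{\left(n,C \right)} = - \frac{4 C}{n}$ ($k{\left(n,C \right)} = - \frac{2}{n} 2 C = - \frac{4 C}{n}$)
$k^{2}{\left(-14,-16 \right)} = \left(\left(-4\right) \left(-16\right) \frac{1}{-14}\right)^{2} = \left(\left(-4\right) \left(-16\right) \left(- \frac{1}{14}\right)\right)^{2} = \left(- \frac{32}{7}\right)^{2} = \frac{1024}{49}$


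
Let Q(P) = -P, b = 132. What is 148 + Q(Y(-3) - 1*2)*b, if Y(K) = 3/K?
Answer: 544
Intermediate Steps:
148 + Q(Y(-3) - 1*2)*b = 148 - (3/(-3) - 1*2)*132 = 148 - (3*(-⅓) - 2)*132 = 148 - (-1 - 2)*132 = 148 - 1*(-3)*132 = 148 + 3*132 = 148 + 396 = 544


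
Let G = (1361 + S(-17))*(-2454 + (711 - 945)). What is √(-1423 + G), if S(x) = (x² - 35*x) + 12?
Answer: I*√6068239 ≈ 2463.4*I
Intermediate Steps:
S(x) = 12 + x² - 35*x
G = -6066816 (G = (1361 + (12 + (-17)² - 35*(-17)))*(-2454 + (711 - 945)) = (1361 + (12 + 289 + 595))*(-2454 - 234) = (1361 + 896)*(-2688) = 2257*(-2688) = -6066816)
√(-1423 + G) = √(-1423 - 6066816) = √(-6068239) = I*√6068239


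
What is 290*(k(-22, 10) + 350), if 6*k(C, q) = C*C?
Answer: 374680/3 ≈ 1.2489e+5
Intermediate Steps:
k(C, q) = C²/6 (k(C, q) = (C*C)/6 = C²/6)
290*(k(-22, 10) + 350) = 290*((⅙)*(-22)² + 350) = 290*((⅙)*484 + 350) = 290*(242/3 + 350) = 290*(1292/3) = 374680/3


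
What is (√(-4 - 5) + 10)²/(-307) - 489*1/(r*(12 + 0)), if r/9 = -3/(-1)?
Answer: -59869/33156 - 60*I/307 ≈ -1.8057 - 0.19544*I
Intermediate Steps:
r = 27 (r = 9*(-3/(-1)) = 9*(-3*(-1)) = 9*3 = 27)
(√(-4 - 5) + 10)²/(-307) - 489*1/(r*(12 + 0)) = (√(-4 - 5) + 10)²/(-307) - 489*1/(27*(12 + 0)) = (√(-9) + 10)²*(-1/307) - 489/(12*27) = (3*I + 10)²*(-1/307) - 489/324 = (10 + 3*I)²*(-1/307) - 489*1/324 = -(10 + 3*I)²/307 - 163/108 = -163/108 - (10 + 3*I)²/307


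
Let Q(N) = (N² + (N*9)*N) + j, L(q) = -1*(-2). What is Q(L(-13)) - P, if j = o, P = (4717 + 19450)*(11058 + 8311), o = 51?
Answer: -468090532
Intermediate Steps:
P = 468090623 (P = 24167*19369 = 468090623)
L(q) = 2
j = 51
Q(N) = 51 + 10*N² (Q(N) = (N² + (N*9)*N) + 51 = (N² + (9*N)*N) + 51 = (N² + 9*N²) + 51 = 10*N² + 51 = 51 + 10*N²)
Q(L(-13)) - P = (51 + 10*2²) - 1*468090623 = (51 + 10*4) - 468090623 = (51 + 40) - 468090623 = 91 - 468090623 = -468090532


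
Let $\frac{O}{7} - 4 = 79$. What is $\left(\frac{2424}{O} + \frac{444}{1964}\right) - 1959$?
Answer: $- \frac{557591214}{285271} \approx -1954.6$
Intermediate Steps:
$O = 581$ ($O = 28 + 7 \cdot 79 = 28 + 553 = 581$)
$\left(\frac{2424}{O} + \frac{444}{1964}\right) - 1959 = \left(\frac{2424}{581} + \frac{444}{1964}\right) - 1959 = \left(2424 \cdot \frac{1}{581} + 444 \cdot \frac{1}{1964}\right) - 1959 = \left(\frac{2424}{581} + \frac{111}{491}\right) - 1959 = \frac{1254675}{285271} - 1959 = - \frac{557591214}{285271}$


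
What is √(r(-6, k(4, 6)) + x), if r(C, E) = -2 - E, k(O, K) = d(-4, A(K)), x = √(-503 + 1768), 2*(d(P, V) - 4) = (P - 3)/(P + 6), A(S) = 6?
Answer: √(-17 + 4*√1265)/2 ≈ 5.5961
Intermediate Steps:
d(P, V) = 4 + (-3 + P)/(2*(6 + P)) (d(P, V) = 4 + ((P - 3)/(P + 6))/2 = 4 + ((-3 + P)/(6 + P))/2 = 4 + (-3 + P)/(2*(6 + P)))
x = √1265 ≈ 35.567
k(O, K) = 9/4 (k(O, K) = 9*(5 - 4)/(2*(6 - 4)) = (9/2)*1/2 = (9/2)*(½)*1 = 9/4)
√(r(-6, k(4, 6)) + x) = √((-2 - 1*9/4) + √1265) = √((-2 - 9/4) + √1265) = √(-17/4 + √1265)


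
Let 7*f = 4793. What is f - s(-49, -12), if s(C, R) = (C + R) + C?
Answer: 5563/7 ≈ 794.71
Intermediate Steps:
f = 4793/7 (f = (⅐)*4793 = 4793/7 ≈ 684.71)
s(C, R) = R + 2*C
f - s(-49, -12) = 4793/7 - (-12 + 2*(-49)) = 4793/7 - (-12 - 98) = 4793/7 - 1*(-110) = 4793/7 + 110 = 5563/7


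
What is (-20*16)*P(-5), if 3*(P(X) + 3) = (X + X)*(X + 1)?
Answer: -9920/3 ≈ -3306.7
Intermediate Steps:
P(X) = -3 + 2*X*(1 + X)/3 (P(X) = -3 + ((X + X)*(X + 1))/3 = -3 + ((2*X)*(1 + X))/3 = -3 + (2*X*(1 + X))/3 = -3 + 2*X*(1 + X)/3)
(-20*16)*P(-5) = (-20*16)*(-3 + (⅔)*(-5) + (⅔)*(-5)²) = -320*(-3 - 10/3 + (⅔)*25) = -320*(-3 - 10/3 + 50/3) = -320*31/3 = -9920/3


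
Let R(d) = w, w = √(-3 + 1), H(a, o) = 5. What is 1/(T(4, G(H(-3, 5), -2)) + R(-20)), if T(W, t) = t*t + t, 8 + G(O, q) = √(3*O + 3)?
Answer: I/(74*I - √2*(1 + 45*I)) ≈ 0.094756 - 0.012934*I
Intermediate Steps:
w = I*√2 (w = √(-2) = I*√2 ≈ 1.4142*I)
G(O, q) = -8 + √(3 + 3*O) (G(O, q) = -8 + √(3*O + 3) = -8 + √(3 + 3*O))
R(d) = I*√2
T(W, t) = t + t² (T(W, t) = t² + t = t + t²)
1/(T(4, G(H(-3, 5), -2)) + R(-20)) = 1/((-8 + √(3 + 3*5))*(1 + (-8 + √(3 + 3*5))) + I*√2) = 1/((-8 + √(3 + 15))*(1 + (-8 + √(3 + 15))) + I*√2) = 1/((-8 + √18)*(1 + (-8 + √18)) + I*√2) = 1/((-8 + 3*√2)*(1 + (-8 + 3*√2)) + I*√2) = 1/((-8 + 3*√2)*(-7 + 3*√2) + I*√2) = 1/(I*√2 + (-8 + 3*√2)*(-7 + 3*√2))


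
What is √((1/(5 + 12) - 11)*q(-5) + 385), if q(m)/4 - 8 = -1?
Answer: √22729/17 ≈ 8.8683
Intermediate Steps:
q(m) = 28 (q(m) = 32 + 4*(-1) = 32 - 4 = 28)
√((1/(5 + 12) - 11)*q(-5) + 385) = √((1/(5 + 12) - 11)*28 + 385) = √((1/17 - 11)*28 + 385) = √(-186/17*28 + 385) = √(-5208/17 + 385) = √(1337/17) = √22729/17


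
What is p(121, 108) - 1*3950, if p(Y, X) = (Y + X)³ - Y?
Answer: 12004918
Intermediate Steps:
p(Y, X) = (X + Y)³ - Y
p(121, 108) - 1*3950 = ((108 + 121)³ - 1*121) - 1*3950 = (229³ - 121) - 3950 = (12008989 - 121) - 3950 = 12008868 - 3950 = 12004918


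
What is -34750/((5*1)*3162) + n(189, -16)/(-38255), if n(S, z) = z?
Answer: -132910829/60481155 ≈ -2.1976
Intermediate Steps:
-34750/((5*1)*3162) + n(189, -16)/(-38255) = -34750/((5*1)*3162) - 16/(-38255) = -34750/(5*3162) - 16*(-1/38255) = -34750/15810 + 16/38255 = -34750*1/15810 + 16/38255 = -3475/1581 + 16/38255 = -132910829/60481155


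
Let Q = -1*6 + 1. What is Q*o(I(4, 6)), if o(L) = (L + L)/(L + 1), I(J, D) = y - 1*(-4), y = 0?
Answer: -8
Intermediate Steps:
I(J, D) = 4 (I(J, D) = 0 - 1*(-4) = 0 + 4 = 4)
o(L) = 2*L/(1 + L) (o(L) = (2*L)/(1 + L) = 2*L/(1 + L))
Q = -5 (Q = -6 + 1 = -5)
Q*o(I(4, 6)) = -10*4/(1 + 4) = -10*4/5 = -5*8/5 = -8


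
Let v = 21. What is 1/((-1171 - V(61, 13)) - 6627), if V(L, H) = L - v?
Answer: -1/7838 ≈ -0.00012758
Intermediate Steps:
V(L, H) = -21 + L (V(L, H) = L - 1*21 = L - 21 = -21 + L)
1/((-1171 - V(61, 13)) - 6627) = 1/((-1171 - (-21 + 61)) - 6627) = 1/((-1171 - 1*40) - 6627) = 1/((-1171 - 40) - 6627) = 1/(-1211 - 6627) = 1/(-7838) = -1/7838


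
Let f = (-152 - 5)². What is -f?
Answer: -24649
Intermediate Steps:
f = 24649 (f = (-157)² = 24649)
-f = -1*24649 = -24649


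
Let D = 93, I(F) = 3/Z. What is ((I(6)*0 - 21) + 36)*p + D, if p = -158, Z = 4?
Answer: -2277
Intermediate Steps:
I(F) = 3/4
((I(6)*0 - 21) + 36)*p + D = (((3/4)*0 - 21) + 36)*(-158) + 93 = ((0 - 21) + 36)*(-158) + 93 = (-21 + 36)*(-158) + 93 = 15*(-158) + 93 = -2370 + 93 = -2277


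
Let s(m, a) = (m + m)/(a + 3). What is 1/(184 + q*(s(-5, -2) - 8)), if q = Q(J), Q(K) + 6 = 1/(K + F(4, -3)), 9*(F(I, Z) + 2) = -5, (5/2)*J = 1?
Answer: 97/29134 ≈ 0.0033294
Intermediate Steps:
J = ⅖ (J = (⅖)*1 = ⅖ ≈ 0.40000)
F(I, Z) = -23/9 (F(I, Z) = -2 + (⅑)*(-5) = -2 - 5/9 = -23/9)
Q(K) = -6 + 1/(-23/9 + K) (Q(K) = -6 + 1/(K - 23/9) = -6 + 1/(-23/9 + K))
s(m, a) = 2*m/(3 + a) (s(m, a) = (2*m)/(3 + a) = 2*m/(3 + a))
q = -627/97 (q = 3*(49 - 18*⅖)/(-23 + 9*(⅖)) = 3*(49 - 36/5)/(-23 + 18/5) = 3*(209/5)/(-97/5) = 3*(-5/97)*(209/5) = -627/97 ≈ -6.4639)
1/(184 + q*(s(-5, -2) - 8)) = 1/(184 - 627*(2*(-5)/(3 - 2) - 8)/97) = 1/(184 - 627*(2*(-5)/1 - 8)/97) = 1/(184 - 627*(2*(-5)*1 - 8)/97) = 1/(184 - 627*(-10 - 8)/97) = 1/(184 - 627/97*(-18)) = 1/(184 + 11286/97) = 1/(29134/97) = 97/29134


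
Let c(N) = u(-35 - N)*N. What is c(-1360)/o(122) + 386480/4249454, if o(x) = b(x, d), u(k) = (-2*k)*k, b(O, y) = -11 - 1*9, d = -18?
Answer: -507310441961760/2124727 ≈ -2.3877e+8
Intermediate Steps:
b(O, y) = -20 (b(O, y) = -11 - 9 = -20)
u(k) = -2*k²
c(N) = -2*N*(-35 - N)² (c(N) = (-2*(-35 - N)²)*N = -2*N*(-35 - N)²)
o(x) = -20
c(-1360)/o(122) + 386480/4249454 = -2*(-1360)*(35 - 1360)²/(-20) + 386480/4249454 = -2*(-1360)*(-1325)²*(-1/20) + 386480*(1/4249454) = -2*(-1360)*1755625*(-1/20) + 193240/2124727 = 4775300000*(-1/20) + 193240/2124727 = -238765000 + 193240/2124727 = -507310441961760/2124727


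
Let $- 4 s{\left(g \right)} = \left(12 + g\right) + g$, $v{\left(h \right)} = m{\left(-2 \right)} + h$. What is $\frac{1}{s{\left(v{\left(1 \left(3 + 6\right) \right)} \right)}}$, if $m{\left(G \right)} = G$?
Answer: $- \frac{2}{13} \approx -0.15385$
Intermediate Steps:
$v{\left(h \right)} = -2 + h$
$s{\left(g \right)} = -3 - \frac{g}{2}$ ($s{\left(g \right)} = - \frac{\left(12 + g\right) + g}{4} = - \frac{12 + 2 g}{4} = -3 - \frac{g}{2}$)
$\frac{1}{s{\left(v{\left(1 \left(3 + 6\right) \right)} \right)}} = \frac{1}{-3 - \frac{-2 + 1 \left(3 + 6\right)}{2}} = \frac{1}{-3 - \frac{-2 + 1 \cdot 9}{2}} = \frac{1}{-3 - \frac{-2 + 9}{2}} = \frac{1}{-3 - \frac{7}{2}} = \frac{1}{- \frac{13}{2}} = - \frac{2}{13}$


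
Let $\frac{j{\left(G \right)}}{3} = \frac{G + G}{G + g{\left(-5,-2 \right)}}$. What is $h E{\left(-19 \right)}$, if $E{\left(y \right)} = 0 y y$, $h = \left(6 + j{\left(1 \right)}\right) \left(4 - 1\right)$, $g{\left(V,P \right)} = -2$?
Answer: $0$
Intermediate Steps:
$j{\left(G \right)} = \frac{6 G}{-2 + G}$ ($j{\left(G \right)} = 3 \frac{G + G}{G - 2} = 3 \frac{2 G}{-2 + G} = \frac{6 G}{-2 + G}$)
$h = 0$ ($h = \left(6 + 6 \cdot 1 \frac{1}{-2 + 1}\right) \left(4 - 1\right) = \left(6 + 6 \cdot 1 \frac{1}{-1}\right) 3 = \left(6 + 6 \cdot 1 \left(-1\right)\right) 3 = \left(6 - 6\right) 3 = 0 \cdot 3 = 0$)
$E{\left(y \right)} = 0$ ($E{\left(y \right)} = 0 y = 0$)
$h E{\left(-19 \right)} = 0 \cdot 0 = 0$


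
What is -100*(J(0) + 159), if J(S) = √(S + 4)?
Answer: -16100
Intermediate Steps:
J(S) = √(4 + S)
-100*(J(0) + 159) = -100*(√(4 + 0) + 159) = -100*(√4 + 159) = -100*(2 + 159) = -100*161 = -16100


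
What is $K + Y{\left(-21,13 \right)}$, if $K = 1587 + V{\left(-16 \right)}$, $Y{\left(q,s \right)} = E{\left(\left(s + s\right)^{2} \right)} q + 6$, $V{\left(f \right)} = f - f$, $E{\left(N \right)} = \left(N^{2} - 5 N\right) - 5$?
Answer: $-9523818$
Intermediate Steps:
$E{\left(N \right)} = -5 + N^{2} - 5 N$
$V{\left(f \right)} = 0$
$Y{\left(q,s \right)} = 6 + q \left(-5 - 20 s^{2} + 16 s^{4}\right)$ ($Y{\left(q,s \right)} = \left(-5 + \left(\left(s + s\right)^{2}\right)^{2} - 5 \left(s + s\right)^{2}\right) q + 6 = \left(-5 + \left(\left(2 s\right)^{2}\right)^{2} - 5 \left(2 s\right)^{2}\right) q + 6 = \left(-5 + \left(4 s^{2}\right)^{2} - 5 \cdot 4 s^{2}\right) q + 6 = \left(-5 + 16 s^{4} - 20 s^{2}\right) q + 6 = \left(-5 - 20 s^{2} + 16 s^{4}\right) q + 6 = q \left(-5 - 20 s^{2} + 16 s^{4}\right) + 6 = 6 + q \left(-5 - 20 s^{2} + 16 s^{4}\right)$)
$K = 1587$ ($K = 1587 + 0 = 1587$)
$K + Y{\left(-21,13 \right)} = 1587 + \left(6 - - 21 \left(5 - 16 \cdot 13^{4} + 20 \cdot 13^{2}\right)\right) = 1587 + \left(6 - - 21 \left(5 - 456976 + 20 \cdot 169\right)\right) = 1587 + \left(6 - - 21 \left(5 - 456976 + 3380\right)\right) = 1587 + \left(6 - \left(-21\right) \left(-453591\right)\right) = 1587 + \left(6 - 9525411\right) = 1587 - 9525405 = -9523818$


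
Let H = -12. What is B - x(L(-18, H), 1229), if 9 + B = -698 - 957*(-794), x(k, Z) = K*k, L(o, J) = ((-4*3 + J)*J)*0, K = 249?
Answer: 759151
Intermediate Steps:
L(o, J) = 0 (L(o, J) = ((-12 + J)*J)*0 = (J*(-12 + J))*0 = 0)
x(k, Z) = 249*k
B = 759151 (B = -9 + (-698 - 957*(-794)) = -9 + (-698 + 759858) = -9 + 759160 = 759151)
B - x(L(-18, H), 1229) = 759151 - 249*0 = 759151 - 1*0 = 759151 + 0 = 759151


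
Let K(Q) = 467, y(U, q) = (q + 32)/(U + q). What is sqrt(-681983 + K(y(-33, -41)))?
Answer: 6*I*sqrt(18931) ≈ 825.54*I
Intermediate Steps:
y(U, q) = (32 + q)/(U + q)
sqrt(-681983 + K(y(-33, -41))) = sqrt(-681983 + 467) = sqrt(-681516) = 6*I*sqrt(18931)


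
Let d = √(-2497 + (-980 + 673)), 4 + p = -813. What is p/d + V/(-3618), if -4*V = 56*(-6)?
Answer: -14/603 + 817*I*√701/1402 ≈ -0.023217 + 15.429*I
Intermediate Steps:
p = -817 (p = -4 - 813 = -817)
V = 84 (V = -14*(-6) = -¼*(-336) = 84)
d = 2*I*√701 (d = √(-2497 - 307) = √(-2804) = 2*I*√701 ≈ 52.953*I)
p/d + V/(-3618) = -817*(-I*√701/1402) + 84/(-3618) = -(-817)*I*√701/1402 + 84*(-1/3618) = 817*I*√701/1402 - 14/603 = -14/603 + 817*I*√701/1402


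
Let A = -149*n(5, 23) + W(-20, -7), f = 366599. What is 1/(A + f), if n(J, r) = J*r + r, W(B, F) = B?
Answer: 1/346017 ≈ 2.8900e-6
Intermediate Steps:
n(J, r) = r + J*r
A = -20582 (A = -3427*(1 + 5) - 20 = -3427*6 - 20 = -149*138 - 20 = -20562 - 20 = -20582)
1/(A + f) = 1/(-20582 + 366599) = 1/346017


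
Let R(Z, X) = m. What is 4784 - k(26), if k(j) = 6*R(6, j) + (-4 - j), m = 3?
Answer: 4796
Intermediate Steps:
R(Z, X) = 3
k(j) = 14 - j (k(j) = 6*3 + (-4 - j) = 18 + (-4 - j) = 14 - j)
4784 - k(26) = 4784 - (14 - 1*26) = 4784 - (14 - 26) = 4784 - 1*(-12) = 4784 + 12 = 4796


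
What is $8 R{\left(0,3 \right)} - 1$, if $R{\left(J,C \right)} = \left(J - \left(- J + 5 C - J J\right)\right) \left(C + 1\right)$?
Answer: $-481$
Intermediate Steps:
$R{\left(J,C \right)} = \left(1 + C\right) \left(J^{2} - 5 C + 2 J\right)$ ($R{\left(J,C \right)} = \left(J - \left(- J - J^{2} + 5 C\right)\right) \left(1 + C\right) = \left(J + \left(J + J^{2} - 5 C\right)\right) \left(1 + C\right) = \left(J^{2} - 5 C + 2 J\right) \left(1 + C\right) = \left(1 + C\right) \left(J^{2} - 5 C + 2 J\right)$)
$8 R{\left(0,3 \right)} - 1 = 8 \left(0^{2} - 15 - 5 \cdot 3^{2} + 2 \cdot 0 + 3 \cdot 0^{2} + 2 \cdot 3 \cdot 0\right) - 1 = 8 \left(0 - 15 - 45 + 0 + 3 \cdot 0 + 0\right) - 1 = 8 \left(0 - 15 - 45 + 0 + 0 + 0\right) - 1 = 8 \left(-60\right) - 1 = -480 - 1 = -481$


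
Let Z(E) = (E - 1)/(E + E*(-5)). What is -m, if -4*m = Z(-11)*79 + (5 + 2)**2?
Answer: 151/22 ≈ 6.8636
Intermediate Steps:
Z(E) = -(-1 + E)/(4*E) (Z(E) = (-1 + E)/(E - 5*E) = (-1 + E)/((-4*E)) = (-1 + E)*(-1/(4*E)) = -(-1 + E)/(4*E))
m = -151/22 (m = -(((1/4)*(1 - 1*(-11))/(-11))*79 + (5 + 2)**2)/4 = -(((1/4)*(-1/11)*(1 + 11))*79 + 7**2)/4 = -(((1/4)*(-1/11)*12)*79 + 49)/4 = -(-3/11*79 + 49)/4 = -(-237/11 + 49)/4 = -1/4*302/11 = -151/22 ≈ -6.8636)
-m = -1*(-151/22) = 151/22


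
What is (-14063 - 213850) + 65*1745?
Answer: -114488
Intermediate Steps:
(-14063 - 213850) + 65*1745 = -227913 + 113425 = -114488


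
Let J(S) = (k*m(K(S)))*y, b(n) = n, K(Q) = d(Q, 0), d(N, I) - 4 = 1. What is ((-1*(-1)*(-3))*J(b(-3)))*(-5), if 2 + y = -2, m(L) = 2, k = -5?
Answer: 600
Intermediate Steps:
d(N, I) = 5 (d(N, I) = 4 + 1 = 5)
K(Q) = 5
y = -4 (y = -2 - 2 = -4)
J(S) = 40 (J(S) = -5*2*(-4) = -10*(-4) = 40)
((-1*(-1)*(-3))*J(b(-3)))*(-5) = ((-1*(-1)*(-3))*40)*(-5) = ((1*(-3))*40)*(-5) = -3*40*(-5) = -120*(-5) = 600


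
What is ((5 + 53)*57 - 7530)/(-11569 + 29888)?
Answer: -4224/18319 ≈ -0.23058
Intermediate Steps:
((5 + 53)*57 - 7530)/(-11569 + 29888) = (58*57 - 7530)/18319 = (3306 - 7530)*(1/18319) = -4224*1/18319 = -4224/18319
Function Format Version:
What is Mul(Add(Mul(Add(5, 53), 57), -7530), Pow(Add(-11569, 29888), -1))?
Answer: Rational(-4224, 18319) ≈ -0.23058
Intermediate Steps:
Mul(Add(Mul(Add(5, 53), 57), -7530), Pow(Add(-11569, 29888), -1)) = Mul(Add(Mul(58, 57), -7530), Pow(18319, -1)) = Mul(Add(3306, -7530), Rational(1, 18319)) = Mul(-4224, Rational(1, 18319)) = Rational(-4224, 18319)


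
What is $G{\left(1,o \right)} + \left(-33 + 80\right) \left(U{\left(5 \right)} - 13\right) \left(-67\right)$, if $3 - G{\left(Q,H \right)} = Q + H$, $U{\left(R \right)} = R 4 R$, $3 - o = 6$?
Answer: $-273958$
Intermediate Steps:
$o = -3$ ($o = 3 - 6 = -3$)
$U{\left(R \right)} = 4 R^{2}$ ($U{\left(R \right)} = 4 R R = 4 R^{2}$)
$G{\left(Q,H \right)} = 3 - H - Q$ ($G{\left(Q,H \right)} = 3 - \left(Q + H\right) = 3 - \left(H + Q\right) = 3 - H - Q$)
$G{\left(1,o \right)} + \left(-33 + 80\right) \left(U{\left(5 \right)} - 13\right) \left(-67\right) = \left(3 - -3 - 1\right) + \left(-33 + 80\right) \left(4 \cdot 5^{2} - 13\right) \left(-67\right) = \left(3 + 3 - 1\right) + 47 \left(4 \cdot 25 - 13\right) \left(-67\right) = 5 + 47 \left(100 - 13\right) \left(-67\right) = 5 + 47 \cdot 87 \left(-67\right) = 5 + 4089 \left(-67\right) = 5 - 273963 = -273958$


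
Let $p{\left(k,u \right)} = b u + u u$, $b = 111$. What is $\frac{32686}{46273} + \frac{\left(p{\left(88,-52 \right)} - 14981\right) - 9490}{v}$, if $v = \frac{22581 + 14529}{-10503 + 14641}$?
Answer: $- \frac{2635945343413}{858595515} \approx -3070.1$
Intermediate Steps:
$p{\left(k,u \right)} = u^{2} + 111 u$ ($p{\left(k,u \right)} = 111 u + u u = 111 u + u^{2} = u^{2} + 111 u$)
$v = \frac{18555}{2069}$ ($v = \frac{37110}{4138} = 37110 \cdot \frac{1}{4138} = \frac{18555}{2069} \approx 8.9681$)
$\frac{32686}{46273} + \frac{\left(p{\left(88,-52 \right)} - 14981\right) - 9490}{v} = \frac{32686}{46273} + \frac{\left(- 52 \left(111 - 52\right) - 14981\right) - 9490}{\frac{18555}{2069}} = 32686 \cdot \frac{1}{46273} + \left(\left(\left(-52\right) 59 - 14981\right) - 9490\right) \frac{2069}{18555} = \frac{32686}{46273} + \left(\left(-3068 - 14981\right) - 9490\right) \frac{2069}{18555} = \frac{32686}{46273} + \left(-18049 - 9490\right) \frac{2069}{18555} = \frac{32686}{46273} - \frac{56978191}{18555} = - \frac{2635945343413}{858595515}$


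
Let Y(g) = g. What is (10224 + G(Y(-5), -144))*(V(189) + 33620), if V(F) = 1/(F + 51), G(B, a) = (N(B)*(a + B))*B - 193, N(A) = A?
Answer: 8480309851/40 ≈ 2.1201e+8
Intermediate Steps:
G(B, a) = -193 + B²*(B + a) (G(B, a) = (B*(a + B))*B - 193 = (B*(B + a))*B - 193 = B²*(B + a) - 193 = -193 + B²*(B + a))
V(F) = 1/(51 + F)
(10224 + G(Y(-5), -144))*(V(189) + 33620) = (10224 + (-193 + (-5)³ - 144*(-5)²))*(1/(51 + 189) + 33620) = (10224 + (-193 - 125 - 144*25))*(1/240 + 33620) = (10224 + (-193 - 125 - 3600))*(1/240 + 33620) = (10224 - 3918)*(8068801/240) = 6306*(8068801/240) = 8480309851/40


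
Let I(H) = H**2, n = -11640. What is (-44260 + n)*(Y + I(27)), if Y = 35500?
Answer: -2025201100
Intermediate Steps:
(-44260 + n)*(Y + I(27)) = (-44260 - 11640)*(35500 + 27**2) = -55900*(35500 + 729) = -55900*36229 = -2025201100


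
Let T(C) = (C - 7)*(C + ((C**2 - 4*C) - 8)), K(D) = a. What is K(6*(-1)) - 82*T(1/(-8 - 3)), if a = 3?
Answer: -5969871/1331 ≈ -4485.3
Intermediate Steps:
K(D) = 3
T(C) = (-7 + C)*(-8 + C**2 - 3*C) (T(C) = (-7 + C)*(C + (-8 + C**2 - 4*C)) = (-7 + C)*(-8 + C**2 - 3*C))
K(6*(-1)) - 82*T(1/(-8 - 3)) = 3 - 82*(56 + (1/(-8 - 3))**3 - 10/(-8 - 3)**2 + 13/(-8 - 3)) = 3 - 82*(56 + (1/(-11))**3 - 10*(1/(-11))**2 + 13/(-11)) = 3 - 82*(56 + (-1/11)**3 - 10*(-1/11)**2 + 13*(-1/11)) = 3 - 82*(56 - 1/1331 - 10*1/121 - 13/11) = 3 - 82*(56 - 1/1331 - 10/121 - 13/11) = 3 - 82*72852/1331 = 3 - 5973864/1331 = -5969871/1331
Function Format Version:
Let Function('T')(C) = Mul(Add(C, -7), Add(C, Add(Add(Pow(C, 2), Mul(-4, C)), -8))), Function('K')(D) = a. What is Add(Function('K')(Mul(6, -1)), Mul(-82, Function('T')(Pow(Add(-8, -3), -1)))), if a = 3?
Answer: Rational(-5969871, 1331) ≈ -4485.3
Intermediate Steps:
Function('K')(D) = 3
Function('T')(C) = Mul(Add(-7, C), Add(-8, Pow(C, 2), Mul(-3, C))) (Function('T')(C) = Mul(Add(-7, C), Add(C, Add(-8, Pow(C, 2), Mul(-4, C)))) = Mul(Add(-7, C), Add(-8, Pow(C, 2), Mul(-3, C))))
Add(Function('K')(Mul(6, -1)), Mul(-82, Function('T')(Pow(Add(-8, -3), -1)))) = Add(3, Mul(-82, Add(56, Pow(Pow(Add(-8, -3), -1), 3), Mul(-10, Pow(Pow(Add(-8, -3), -1), 2)), Mul(13, Pow(Add(-8, -3), -1))))) = Add(3, Mul(-82, Add(56, Pow(Pow(-11, -1), 3), Mul(-10, Pow(Pow(-11, -1), 2)), Mul(13, Pow(-11, -1))))) = Add(3, Mul(-82, Add(56, Pow(Rational(-1, 11), 3), Mul(-10, Pow(Rational(-1, 11), 2)), Mul(13, Rational(-1, 11))))) = Add(3, Mul(-82, Add(56, Rational(-1, 1331), Mul(-10, Rational(1, 121)), Rational(-13, 11)))) = Add(3, Mul(-82, Add(56, Rational(-1, 1331), Rational(-10, 121), Rational(-13, 11)))) = Add(3, Mul(-82, Rational(72852, 1331))) = Add(3, Rational(-5973864, 1331)) = Rational(-5969871, 1331)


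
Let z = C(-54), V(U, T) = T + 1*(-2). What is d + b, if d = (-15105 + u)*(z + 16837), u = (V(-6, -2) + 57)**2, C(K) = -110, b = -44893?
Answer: -205720085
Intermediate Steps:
V(U, T) = -2 + T (V(U, T) = T - 2 = -2 + T)
u = 2809 (u = ((-2 - 2) + 57)**2 = (-4 + 57)**2 = 53**2 = 2809)
z = -110
d = -205675192 (d = (-15105 + 2809)*(-110 + 16837) = -12296*16727 = -205675192)
d + b = -205675192 - 44893 = -205720085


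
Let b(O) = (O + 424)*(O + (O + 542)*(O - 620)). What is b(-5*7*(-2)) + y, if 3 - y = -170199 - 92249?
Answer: -165983369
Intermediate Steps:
y = 262451 (y = 3 - (-170199 - 92249) = 3 - 1*(-262448) = 3 + 262448 = 262451)
b(O) = (424 + O)*(O + (-620 + O)*(542 + O)) (b(O) = (424 + O)*(O + (542 + O)*(-620 + O)) = (424 + O)*(O + (-620 + O)*(542 + O)))
b(-5*7*(-2)) + y = (-142480960 + (-5*7*(-2))³ - 368688*(-5*7)*(-2) + 347*(-5*7*(-2))²) + 262451 = (-142480960 + (-35*(-2))³ - (-12904080)*(-2) + 347*(-35*(-2))²) + 262451 = (-142480960 + 70³ - 368688*70 + 347*70²) + 262451 = (-142480960 + 343000 - 25808160 + 347*4900) + 262451 = (-142480960 + 343000 - 25808160 + 1700300) + 262451 = -166245820 + 262451 = -165983369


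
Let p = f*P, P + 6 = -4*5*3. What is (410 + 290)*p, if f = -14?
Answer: 646800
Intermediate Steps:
P = -66 (P = -6 - 4*5*3 = -6 - 20*3 = -6 - 60 = -66)
p = 924 (p = -14*(-66) = 924)
(410 + 290)*p = (410 + 290)*924 = 700*924 = 646800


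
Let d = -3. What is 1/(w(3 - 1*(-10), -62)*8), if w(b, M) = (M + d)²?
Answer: 1/33800 ≈ 2.9586e-5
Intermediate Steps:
w(b, M) = (-3 + M)² (w(b, M) = (M - 3)² = (-3 + M)²)
1/(w(3 - 1*(-10), -62)*8) = 1/((-3 - 62)²*8) = 1/((-65)²*8) = 1/(4225*8) = 1/33800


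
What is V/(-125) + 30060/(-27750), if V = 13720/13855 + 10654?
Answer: -1106306896/12815875 ≈ -86.323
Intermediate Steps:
V = 29524978/2771 (V = 13720*(1/13855) + 10654 = 2744/2771 + 10654 = 29524978/2771 ≈ 10655.)
V/(-125) + 30060/(-27750) = (29524978/2771)/(-125) + 30060/(-27750) = (29524978/2771)*(-1/125) + 30060*(-1/27750) = -29524978/346375 - 1002/925 = -1106306896/12815875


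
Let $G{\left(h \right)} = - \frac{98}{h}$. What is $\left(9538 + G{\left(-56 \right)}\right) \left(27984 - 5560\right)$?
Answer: $213919354$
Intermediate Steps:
$\left(9538 + G{\left(-56 \right)}\right) \left(27984 - 5560\right) = \left(9538 - \frac{98}{-56}\right) \left(27984 - 5560\right) = \left(9538 - - \frac{7}{4}\right) 22424 = \left(9538 + \frac{7}{4}\right) 22424 = \frac{38159}{4} \cdot 22424 = 213919354$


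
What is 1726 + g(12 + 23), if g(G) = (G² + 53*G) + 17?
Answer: 4823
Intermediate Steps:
g(G) = 17 + G² + 53*G
1726 + g(12 + 23) = 1726 + (17 + (12 + 23)² + 53*(12 + 23)) = 1726 + (17 + 35² + 53*35) = 1726 + (17 + 1225 + 1855) = 1726 + 3097 = 4823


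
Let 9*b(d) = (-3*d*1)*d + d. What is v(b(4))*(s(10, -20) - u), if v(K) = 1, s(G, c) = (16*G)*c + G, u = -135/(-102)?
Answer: -108505/34 ≈ -3191.3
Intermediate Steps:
u = 45/34 (u = -135*(-1/102) = 45/34 ≈ 1.3235)
s(G, c) = G + 16*G*c (s(G, c) = 16*G*c + G = G + 16*G*c)
b(d) = -d²/3 + d/9 (b(d) = ((-3*d*1)*d + d)/9 = ((-3*d)*d + d)/9 = (-3*d² + d)/9 = (d - 3*d²)/9 = -d²/3 + d/9)
v(b(4))*(s(10, -20) - u) = 1*(10*(1 + 16*(-20)) - 1*45/34) = 1*(10*(1 - 320) - 45/34) = 1*(10*(-319) - 45/34) = 1*(-3190 - 45/34) = 1*(-108505/34) = -108505/34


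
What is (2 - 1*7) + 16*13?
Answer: 203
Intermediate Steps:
(2 - 1*7) + 16*13 = (2 - 7) + 208 = -5 + 208 = 203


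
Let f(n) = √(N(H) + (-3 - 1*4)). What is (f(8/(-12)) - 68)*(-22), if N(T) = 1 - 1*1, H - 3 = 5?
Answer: 1496 - 22*I*√7 ≈ 1496.0 - 58.207*I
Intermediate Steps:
H = 8 (H = 3 + 5 = 8)
N(T) = 0 (N(T) = 1 - 1 = 0)
f(n) = I*√7 (f(n) = √(0 + (-3 - 1*4)) = √(0 + (-3 - 4)) = √(0 - 7) = √(-7) = I*√7)
(f(8/(-12)) - 68)*(-22) = (I*√7 - 68)*(-22) = (-68 + I*√7)*(-22) = 1496 - 22*I*√7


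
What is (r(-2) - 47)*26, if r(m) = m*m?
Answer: -1118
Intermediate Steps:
r(m) = m**2
(r(-2) - 47)*26 = ((-2)**2 - 47)*26 = (4 - 47)*26 = -43*26 = -1118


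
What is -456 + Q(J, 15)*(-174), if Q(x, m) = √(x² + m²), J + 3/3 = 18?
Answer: -456 - 174*√514 ≈ -4400.9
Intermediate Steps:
J = 17 (J = -1 + 18 = 17)
Q(x, m) = √(m² + x²)
-456 + Q(J, 15)*(-174) = -456 + √(15² + 17²)*(-174) = -456 + √(225 + 289)*(-174) = -456 + √514*(-174) = -456 - 174*√514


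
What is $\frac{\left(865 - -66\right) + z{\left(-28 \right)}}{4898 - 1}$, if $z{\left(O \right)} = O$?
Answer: $\frac{903}{4897} \approx 0.1844$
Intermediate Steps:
$\frac{\left(865 - -66\right) + z{\left(-28 \right)}}{4898 - 1} = \frac{\left(865 - -66\right) - 28}{4898 - 1} = \frac{\left(865 + 66\right) - 28}{4897} = \left(931 - 28\right) \frac{1}{4897} = 903 \cdot \frac{1}{4897} = \frac{903}{4897}$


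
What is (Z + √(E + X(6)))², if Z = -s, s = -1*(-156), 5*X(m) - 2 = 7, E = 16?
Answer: (780 - √445)²/25 ≈ 23037.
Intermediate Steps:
X(m) = 9/5 (X(m) = ⅖ + (⅕)*7 = ⅖ + 7/5 = 9/5)
s = 156
Z = -156 (Z = -1*156 = -156)
(Z + √(E + X(6)))² = (-156 + √(16 + 9/5))² = (-156 + √(89/5))² = (-156 + √445/5)²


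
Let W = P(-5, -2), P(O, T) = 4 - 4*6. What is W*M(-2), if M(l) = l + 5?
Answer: -60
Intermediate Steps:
P(O, T) = -20 (P(O, T) = 4 - 24 = -20)
W = -20
M(l) = 5 + l
W*M(-2) = -20*(5 - 2) = -20*3 = -60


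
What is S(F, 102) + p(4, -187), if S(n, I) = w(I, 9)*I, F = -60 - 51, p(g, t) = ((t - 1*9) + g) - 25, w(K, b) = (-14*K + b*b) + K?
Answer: -127207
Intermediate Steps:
w(K, b) = b² - 13*K (w(K, b) = (-14*K + b²) + K = (b² - 14*K) + K = b² - 13*K)
p(g, t) = -34 + g + t (p(g, t) = ((t - 9) + g) - 25 = ((-9 + t) + g) - 25 = (-9 + g + t) - 25 = -34 + g + t)
F = -111
S(n, I) = I*(81 - 13*I) (S(n, I) = (9² - 13*I)*I = (81 - 13*I)*I = I*(81 - 13*I))
S(F, 102) + p(4, -187) = 102*(81 - 13*102) + (-34 + 4 - 187) = 102*(81 - 1326) - 217 = 102*(-1245) - 217 = -126990 - 217 = -127207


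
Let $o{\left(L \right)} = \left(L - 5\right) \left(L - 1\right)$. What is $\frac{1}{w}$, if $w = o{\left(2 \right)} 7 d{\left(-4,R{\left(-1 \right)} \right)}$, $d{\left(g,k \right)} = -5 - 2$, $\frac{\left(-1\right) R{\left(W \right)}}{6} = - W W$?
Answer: $\frac{1}{147} \approx 0.0068027$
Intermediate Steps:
$R{\left(W \right)} = 6 W^{2}$ ($R{\left(W \right)} = - 6 - W W = - 6 \left(- W^{2}\right) = 6 W^{2}$)
$d{\left(g,k \right)} = -7$
$o{\left(L \right)} = \left(-1 + L\right) \left(-5 + L\right)$ ($o{\left(L \right)} = \left(-5 + L\right) \left(-1 + L\right) = \left(-1 + L\right) \left(-5 + L\right)$)
$w = 147$ ($w = \left(5 + 2^{2} - 12\right) 7 \left(-7\right) = \left(5 + 4 - 12\right) 7 \left(-7\right) = \left(-3\right) 7 \left(-7\right) = \left(-21\right) \left(-7\right) = 147$)
$\frac{1}{w} = \frac{1}{147}$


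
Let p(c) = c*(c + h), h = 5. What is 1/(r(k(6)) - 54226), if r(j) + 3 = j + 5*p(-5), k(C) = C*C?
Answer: -1/54193 ≈ -1.8453e-5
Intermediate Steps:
p(c) = c*(5 + c) (p(c) = c*(c + 5) = c*(5 + c))
k(C) = C²
r(j) = -3 + j (r(j) = -3 + (j + 5*(-5*(5 - 5))) = -3 + (j + 5*(-5*0)) = -3 + (j + 5*0) = -3 + (j + 0) = -3 + j)
1/(r(k(6)) - 54226) = 1/((-3 + 6²) - 54226) = 1/((-3 + 36) - 54226) = 1/(33 - 54226) = 1/(-54193) = -1/54193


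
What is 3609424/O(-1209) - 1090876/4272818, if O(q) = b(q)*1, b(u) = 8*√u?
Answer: -545438/2136409 - 34706*I*√1209/93 ≈ -0.25531 - 12976.0*I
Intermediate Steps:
O(q) = 8*√q (O(q) = (8*√q)*1 = 8*√q)
3609424/O(-1209) - 1090876/4272818 = 3609424/((8*√(-1209))) - 1090876/4272818 = 3609424/((8*(I*√1209))) - 1090876*1/4272818 = 3609424/((8*I*√1209)) - 545438/2136409 = 3609424*(-I*√1209/9672) - 545438/2136409 = -34706*I*√1209/93 - 545438/2136409 = -545438/2136409 - 34706*I*√1209/93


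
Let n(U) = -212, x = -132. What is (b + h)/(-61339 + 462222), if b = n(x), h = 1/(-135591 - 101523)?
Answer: -7181167/13579281666 ≈ -0.00052883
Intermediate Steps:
h = -1/237114 (h = 1/(-237114) = -1/237114 ≈ -4.2174e-6)
b = -212
(b + h)/(-61339 + 462222) = (-212 - 1/237114)/(-61339 + 462222) = -50268169/237114/400883 = -50268169/237114*1/400883 = -7181167/13579281666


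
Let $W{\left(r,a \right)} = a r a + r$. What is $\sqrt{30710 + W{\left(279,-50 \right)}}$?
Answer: $\sqrt{728489} \approx 853.52$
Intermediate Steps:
$W{\left(r,a \right)} = r + r a^{2}$ ($W{\left(r,a \right)} = r a^{2} + r = r + r a^{2}$)
$\sqrt{30710 + W{\left(279,-50 \right)}} = \sqrt{30710 + 279 \left(1 + \left(-50\right)^{2}\right)} = \sqrt{30710 + 279 \left(1 + 2500\right)} = \sqrt{30710 + 279 \cdot 2501} = \sqrt{30710 + 697779} = \sqrt{728489}$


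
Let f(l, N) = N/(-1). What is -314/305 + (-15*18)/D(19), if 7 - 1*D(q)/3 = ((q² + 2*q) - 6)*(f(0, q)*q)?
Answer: -4457777/4327340 ≈ -1.0301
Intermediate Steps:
f(l, N) = -N (f(l, N) = N*(-1) = -N)
D(q) = 21 + 3*q²*(-6 + q² + 2*q) (D(q) = 21 - 3*((q² + 2*q) - 6)*(-q)*q = 21 - 3*(-6 + q² + 2*q)*(-q²) = 21 - (-3)*q²*(-6 + q² + 2*q) = 21 + 3*q²*(-6 + q² + 2*q))
-314/305 + (-15*18)/D(19) = -314/305 + (-15*18)/(21 - 18*19² + 3*19⁴ + 6*19³) = -314*1/305 - 270/(21 - 18*361 + 3*130321 + 6*6859) = -314/305 - 270/(21 - 6498 + 390963 + 41154) = -314/305 - 270/425640 = -314/305 - 270*1/425640 = -314/305 - 9/14188 = -4457777/4327340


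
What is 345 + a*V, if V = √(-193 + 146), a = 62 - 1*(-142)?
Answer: 345 + 204*I*√47 ≈ 345.0 + 1398.6*I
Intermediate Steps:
a = 204 (a = 62 + 142 = 204)
V = I*√47 (V = √(-47) = I*√47 ≈ 6.8557*I)
345 + a*V = 345 + 204*(I*√47) = 345 + 204*I*√47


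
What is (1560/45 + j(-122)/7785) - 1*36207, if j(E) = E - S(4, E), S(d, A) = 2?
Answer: -281601739/7785 ≈ -36172.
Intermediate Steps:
j(E) = -2 + E (j(E) = E - 1*2 = E - 2 = -2 + E)
(1560/45 + j(-122)/7785) - 1*36207 = (1560/45 + (-2 - 122)/7785) - 1*36207 = (1560*(1/45) - 124*1/7785) - 36207 = (104/3 - 124/7785) - 36207 = 269756/7785 - 36207 = -281601739/7785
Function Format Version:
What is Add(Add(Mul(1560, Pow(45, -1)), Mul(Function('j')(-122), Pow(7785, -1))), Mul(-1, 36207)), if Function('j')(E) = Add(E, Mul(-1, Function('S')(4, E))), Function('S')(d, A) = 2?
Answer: Rational(-281601739, 7785) ≈ -36172.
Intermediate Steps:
Function('j')(E) = Add(-2, E) (Function('j')(E) = Add(E, Mul(-1, 2)) = Add(E, -2) = Add(-2, E))
Add(Add(Mul(1560, Pow(45, -1)), Mul(Function('j')(-122), Pow(7785, -1))), Mul(-1, 36207)) = Add(Add(Mul(1560, Pow(45, -1)), Mul(Add(-2, -122), Pow(7785, -1))), Mul(-1, 36207)) = Add(Add(Mul(1560, Rational(1, 45)), Mul(-124, Rational(1, 7785))), -36207) = Add(Add(Rational(104, 3), Rational(-124, 7785)), -36207) = Add(Rational(269756, 7785), -36207) = Rational(-281601739, 7785)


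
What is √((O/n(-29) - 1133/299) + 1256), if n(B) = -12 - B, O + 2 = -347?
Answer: 2*√7955703197/5083 ≈ 35.095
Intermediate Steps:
O = -349 (O = -2 - 347 = -349)
√((O/n(-29) - 1133/299) + 1256) = √((-349/(-12 - 1*(-29)) - 1133/299) + 1256) = √((-349/(-12 + 29) - 1133*1/299) + 1256) = √((-349/17 - 1133/299) + 1256) = √(-123612/5083 + 1256) = √(6260636/5083) = 2*√7955703197/5083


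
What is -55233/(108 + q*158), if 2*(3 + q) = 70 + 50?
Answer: -18411/3038 ≈ -6.0602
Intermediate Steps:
q = 57 (q = -3 + (70 + 50)/2 = -3 + (½)*120 = -3 + 60 = 57)
-55233/(108 + q*158) = -55233/(108 + 57*158) = -55233/(108 + 9006) = -55233/9114 = -55233*1/9114 = -18411/3038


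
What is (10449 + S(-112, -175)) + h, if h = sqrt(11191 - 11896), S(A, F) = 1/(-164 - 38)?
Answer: 2110697/202 + I*sqrt(705) ≈ 10449.0 + 26.552*I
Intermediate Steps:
S(A, F) = -1/202 (S(A, F) = 1/(-202) = -1/202)
h = I*sqrt(705) (h = sqrt(-705) = I*sqrt(705) ≈ 26.552*I)
(10449 + S(-112, -175)) + h = (10449 - 1/202) + I*sqrt(705) = 2110697/202 + I*sqrt(705)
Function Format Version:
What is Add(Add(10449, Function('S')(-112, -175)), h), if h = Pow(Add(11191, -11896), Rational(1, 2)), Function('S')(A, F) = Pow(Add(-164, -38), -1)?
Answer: Add(Rational(2110697, 202), Mul(I, Pow(705, Rational(1, 2)))) ≈ Add(10449., Mul(26.552, I))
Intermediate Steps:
Function('S')(A, F) = Rational(-1, 202) (Function('S')(A, F) = Pow(-202, -1) = Rational(-1, 202))
h = Mul(I, Pow(705, Rational(1, 2))) (h = Pow(-705, Rational(1, 2)) = Mul(I, Pow(705, Rational(1, 2))) ≈ Mul(26.552, I))
Add(Add(10449, Function('S')(-112, -175)), h) = Add(Add(10449, Rational(-1, 202)), Mul(I, Pow(705, Rational(1, 2)))) = Add(Rational(2110697, 202), Mul(I, Pow(705, Rational(1, 2))))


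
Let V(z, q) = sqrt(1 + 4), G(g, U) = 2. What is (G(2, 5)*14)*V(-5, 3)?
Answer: 28*sqrt(5) ≈ 62.610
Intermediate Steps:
V(z, q) = sqrt(5)
(G(2, 5)*14)*V(-5, 3) = (2*14)*sqrt(5) = 28*sqrt(5)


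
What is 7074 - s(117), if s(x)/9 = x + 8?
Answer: 5949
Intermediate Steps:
s(x) = 72 + 9*x (s(x) = 9*(x + 8) = 9*(8 + x) = 72 + 9*x)
7074 - s(117) = 7074 - (72 + 9*117) = 7074 - (72 + 1053) = 7074 - 1*1125 = 7074 - 1125 = 5949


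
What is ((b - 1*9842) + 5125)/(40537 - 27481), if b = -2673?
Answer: -3695/6528 ≈ -0.56602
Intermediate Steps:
((b - 1*9842) + 5125)/(40537 - 27481) = ((-2673 - 1*9842) + 5125)/(40537 - 27481) = ((-2673 - 9842) + 5125)/13056 = (-12515 + 5125)*(1/13056) = -7390*1/13056 = -3695/6528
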